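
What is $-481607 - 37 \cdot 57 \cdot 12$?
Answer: $-506915$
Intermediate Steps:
$-481607 - 37 \cdot 57 \cdot 12 = -481607 - 2109 \cdot 12 = -481607 - 25308 = -506915$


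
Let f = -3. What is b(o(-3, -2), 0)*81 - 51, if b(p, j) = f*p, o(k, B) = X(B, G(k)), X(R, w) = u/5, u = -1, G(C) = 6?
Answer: -12/5 ≈ -2.4000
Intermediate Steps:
X(R, w) = -⅕ (X(R, w) = -1/5 = -1*⅕ = -⅕)
o(k, B) = -⅕
b(p, j) = -3*p
b(o(-3, -2), 0)*81 - 51 = -3*(-⅕)*81 - 51 = (⅗)*81 - 51 = 243/5 - 51 = -12/5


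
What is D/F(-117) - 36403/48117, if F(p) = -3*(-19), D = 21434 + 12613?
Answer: 545388176/914223 ≈ 596.56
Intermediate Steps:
D = 34047
F(p) = 57
D/F(-117) - 36403/48117 = 34047/57 - 36403/48117 = 34047*(1/57) - 36403*1/48117 = 11349/19 - 36403/48117 = 545388176/914223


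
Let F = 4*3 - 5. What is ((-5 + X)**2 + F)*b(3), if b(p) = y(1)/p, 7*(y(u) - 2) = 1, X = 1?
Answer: 115/7 ≈ 16.429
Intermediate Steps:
y(u) = 15/7 (y(u) = 2 + (1/7)*1 = 2 + 1/7 = 15/7)
F = 7 (F = 12 - 5 = 7)
b(p) = 15/(7*p)
((-5 + X)**2 + F)*b(3) = ((-5 + 1)**2 + 7)*((15/7)/3) = ((-4)**2 + 7)*((15/7)*(1/3)) = (16 + 7)*(5/7) = 23*(5/7) = 115/7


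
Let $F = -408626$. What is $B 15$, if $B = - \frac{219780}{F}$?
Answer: $\frac{1648350}{204313} \approx 8.0678$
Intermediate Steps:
$B = \frac{109890}{204313}$ ($B = - \frac{219780}{-408626} = \left(-219780\right) \left(- \frac{1}{408626}\right) = \frac{109890}{204313} \approx 0.53785$)
$B 15 = \frac{109890}{204313} \cdot 15 = \frac{1648350}{204313}$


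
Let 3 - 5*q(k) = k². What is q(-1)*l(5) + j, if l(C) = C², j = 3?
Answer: 13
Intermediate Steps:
q(k) = ⅗ - k²/5
q(-1)*l(5) + j = (⅗ - ⅕*(-1)²)*5² + 3 = (⅗ - ⅕*1)*25 + 3 = (⅗ - ⅕)*25 + 3 = (⅖)*25 + 3 = 10 + 3 = 13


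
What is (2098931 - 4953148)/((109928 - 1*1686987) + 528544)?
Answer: 2854217/1048515 ≈ 2.7222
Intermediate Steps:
(2098931 - 4953148)/((109928 - 1*1686987) + 528544) = -2854217/((109928 - 1686987) + 528544) = -2854217/(-1577059 + 528544) = -2854217/(-1048515) = -2854217*(-1/1048515) = 2854217/1048515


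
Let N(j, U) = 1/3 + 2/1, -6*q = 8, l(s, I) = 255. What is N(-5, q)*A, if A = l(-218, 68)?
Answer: 595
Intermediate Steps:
q = -4/3 (q = -⅙*8 = -4/3 ≈ -1.3333)
N(j, U) = 7/3 (N(j, U) = 1*(⅓) + 2*1 = ⅓ + 2 = 7/3)
A = 255
N(-5, q)*A = (7/3)*255 = 595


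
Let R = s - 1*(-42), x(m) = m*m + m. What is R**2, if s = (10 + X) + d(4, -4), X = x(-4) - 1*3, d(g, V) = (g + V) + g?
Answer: 4225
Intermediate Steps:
x(m) = m + m**2 (x(m) = m**2 + m = m + m**2)
d(g, V) = V + 2*g (d(g, V) = (V + g) + g = V + 2*g)
X = 9 (X = -4*(1 - 4) - 1*3 = -4*(-3) - 3 = 12 - 3 = 9)
s = 23 (s = (10 + 9) + (-4 + 2*4) = 19 + (-4 + 8) = 19 + 4 = 23)
R = 65 (R = 23 - 1*(-42) = 23 + 42 = 65)
R**2 = 65**2 = 4225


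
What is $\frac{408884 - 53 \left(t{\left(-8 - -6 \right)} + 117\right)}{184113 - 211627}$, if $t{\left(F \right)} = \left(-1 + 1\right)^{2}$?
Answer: $- \frac{402683}{27514} \approx -14.636$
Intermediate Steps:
$t{\left(F \right)} = 0$ ($t{\left(F \right)} = 0^{2} = 0$)
$\frac{408884 - 53 \left(t{\left(-8 - -6 \right)} + 117\right)}{184113 - 211627} = \frac{408884 - 53 \left(0 + 117\right)}{184113 - 211627} = \frac{408884 - 6201}{-27514} = \left(408884 - 6201\right) \left(- \frac{1}{27514}\right) = 402683 \left(- \frac{1}{27514}\right) = - \frac{402683}{27514}$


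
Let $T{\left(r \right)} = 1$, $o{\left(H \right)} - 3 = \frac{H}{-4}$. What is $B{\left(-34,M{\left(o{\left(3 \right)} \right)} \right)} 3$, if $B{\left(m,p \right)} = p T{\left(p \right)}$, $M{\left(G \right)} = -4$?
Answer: $-12$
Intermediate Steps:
$o{\left(H \right)} = 3 - \frac{H}{4}$ ($o{\left(H \right)} = 3 + \frac{H}{-4} = 3 + H \left(- \frac{1}{4}\right) = 3 - \frac{H}{4}$)
$B{\left(m,p \right)} = p$ ($B{\left(m,p \right)} = p 1 = p$)
$B{\left(-34,M{\left(o{\left(3 \right)} \right)} \right)} 3 = \left(-4\right) 3 = -12$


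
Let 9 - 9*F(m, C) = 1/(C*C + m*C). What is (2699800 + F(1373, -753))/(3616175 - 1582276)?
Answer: 11343861853741/8545914784260 ≈ 1.3274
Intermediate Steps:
F(m, C) = 1 - 1/(9*(C² + C*m)) (F(m, C) = 1 - 1/(9*(C*C + m*C)) = 1 - 1/(9*(C² + C*m)))
(2699800 + F(1373, -753))/(3616175 - 1582276) = (2699800 + (-⅑ + (-753)² - 753*1373)/((-753)*(-753 + 1373)))/(3616175 - 1582276) = (2699800 - 1/753*(-⅑ + 567009 - 1033869)/620)/2033899 = (2699800 - 1/753*1/620*(-4201741/9))*(1/2033899) = (2699800 + 4201741/4201740)*(1/2033899) = (11343861853741/4201740)*(1/2033899) = 11343861853741/8545914784260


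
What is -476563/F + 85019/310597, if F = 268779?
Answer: -2554443190/1703713287 ≈ -1.4993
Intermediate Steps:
-476563/F + 85019/310597 = -476563/268779 + 85019/310597 = -2554443190/1703713287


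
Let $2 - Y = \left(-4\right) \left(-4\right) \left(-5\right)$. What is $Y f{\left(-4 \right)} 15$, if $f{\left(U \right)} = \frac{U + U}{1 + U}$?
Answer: $3280$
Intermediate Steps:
$f{\left(U \right)} = \frac{2 U}{1 + U}$
$Y = 82$ ($Y = 2 - \left(-4\right) \left(-4\right) \left(-5\right) = 2 - 16 \left(-5\right) = 2 - -80 = 2 + 80 = 82$)
$Y f{\left(-4 \right)} 15 = 82 \cdot 2 \left(-4\right) \frac{1}{1 - 4} \cdot 15 = 82 \cdot 2 \left(-4\right) \frac{1}{-3} \cdot 15 = 82 \cdot 2 \left(-4\right) \left(- \frac{1}{3}\right) 15 = 82 \cdot \frac{8}{3} \cdot 15 = \frac{656}{3} \cdot 15 = 3280$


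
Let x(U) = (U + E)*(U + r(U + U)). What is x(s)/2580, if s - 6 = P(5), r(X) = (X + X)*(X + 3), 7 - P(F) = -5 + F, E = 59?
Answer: 9126/215 ≈ 42.447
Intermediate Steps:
P(F) = 12 - F (P(F) = 7 - (-5 + F) = 7 + (5 - F) = 12 - F)
r(X) = 2*X*(3 + X) (r(X) = (2*X)*(3 + X) = 2*X*(3 + X))
s = 13 (s = 6 + (12 - 1*5) = 6 + (12 - 5) = 6 + 7 = 13)
x(U) = (59 + U)*(U + 4*U*(3 + 2*U)) (x(U) = (U + 59)*(U + 2*(U + U)*(3 + (U + U))) = (59 + U)*(U + 2*(2*U)*(3 + 2*U)) = (59 + U)*(U + 4*U*(3 + 2*U)))
x(s)/2580 = (13*(767 + 8*13² + 485*13))/2580 = (13*(767 + 8*169 + 6305))*(1/2580) = (13*(767 + 1352 + 6305))*(1/2580) = (13*8424)*(1/2580) = 109512*(1/2580) = 9126/215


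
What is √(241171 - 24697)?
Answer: √216474 ≈ 465.27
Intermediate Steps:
√(241171 - 24697) = √216474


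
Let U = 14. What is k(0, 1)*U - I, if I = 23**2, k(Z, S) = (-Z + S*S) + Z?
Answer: -515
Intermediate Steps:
k(Z, S) = S**2 (k(Z, S) = (-Z + S**2) + Z = (S**2 - Z) + Z = S**2)
I = 529
k(0, 1)*U - I = 1**2*14 - 1*529 = 1*14 - 529 = 14 - 529 = -515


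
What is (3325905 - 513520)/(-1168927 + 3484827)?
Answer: 562477/463180 ≈ 1.2144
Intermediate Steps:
(3325905 - 513520)/(-1168927 + 3484827) = 2812385/2315900 = 2812385*(1/2315900) = 562477/463180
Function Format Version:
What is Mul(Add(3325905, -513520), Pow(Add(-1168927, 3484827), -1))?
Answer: Rational(562477, 463180) ≈ 1.2144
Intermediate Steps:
Mul(Add(3325905, -513520), Pow(Add(-1168927, 3484827), -1)) = Mul(2812385, Pow(2315900, -1)) = Mul(2812385, Rational(1, 2315900)) = Rational(562477, 463180)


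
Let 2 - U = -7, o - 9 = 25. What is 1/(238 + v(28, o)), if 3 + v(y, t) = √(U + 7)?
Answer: 1/239 ≈ 0.0041841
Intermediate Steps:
o = 34 (o = 9 + 25 = 34)
U = 9 (U = 2 - 1*(-7) = 2 + 7 = 9)
v(y, t) = 1 (v(y, t) = -3 + √(9 + 7) = -3 + √16 = -3 + 4 = 1)
1/(238 + v(28, o)) = 1/(238 + 1) = 1/239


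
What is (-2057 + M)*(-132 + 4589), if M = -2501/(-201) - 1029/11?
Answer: -21069776665/2211 ≈ -9.5295e+6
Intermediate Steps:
M = -179318/2211 (M = -2501*(-1/201) - 1029*1/11 = 2501/201 - 1029/11 = -179318/2211 ≈ -81.103)
(-2057 + M)*(-132 + 4589) = (-2057 - 179318/2211)*(-132 + 4589) = -4727345/2211*4457 = -21069776665/2211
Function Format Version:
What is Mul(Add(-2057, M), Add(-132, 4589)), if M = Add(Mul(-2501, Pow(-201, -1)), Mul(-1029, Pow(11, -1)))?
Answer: Rational(-21069776665, 2211) ≈ -9.5295e+6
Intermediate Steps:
M = Rational(-179318, 2211) (M = Add(Mul(-2501, Rational(-1, 201)), Mul(-1029, Rational(1, 11))) = Add(Rational(2501, 201), Rational(-1029, 11)) = Rational(-179318, 2211) ≈ -81.103)
Mul(Add(-2057, M), Add(-132, 4589)) = Mul(Add(-2057, Rational(-179318, 2211)), Add(-132, 4589)) = Mul(Rational(-4727345, 2211), 4457) = Rational(-21069776665, 2211)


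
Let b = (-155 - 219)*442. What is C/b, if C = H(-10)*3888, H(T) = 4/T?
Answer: 1944/206635 ≈ 0.0094079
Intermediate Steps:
b = -165308 (b = -374*442 = -165308)
C = -7776/5 (C = (4/(-10))*3888 = (4*(-⅒))*3888 = -⅖*3888 = -7776/5 ≈ -1555.2)
C/b = -7776/5/(-165308) = -7776/5*(-1/165308) = 1944/206635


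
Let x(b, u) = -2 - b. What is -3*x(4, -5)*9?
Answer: 162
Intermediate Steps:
-3*x(4, -5)*9 = -3*(-2 - 1*4)*9 = -3*(-2 - 4)*9 = -3*(-6)*9 = 18*9 = 162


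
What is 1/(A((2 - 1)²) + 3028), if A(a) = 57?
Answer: 1/3085 ≈ 0.00032415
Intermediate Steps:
1/(A((2 - 1)²) + 3028) = 1/(57 + 3028) = 1/3085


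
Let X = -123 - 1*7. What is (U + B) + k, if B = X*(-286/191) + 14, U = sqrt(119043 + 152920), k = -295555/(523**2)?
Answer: 10844773761/52244039 + 31*sqrt(283) ≈ 729.08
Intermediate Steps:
k = -295555/273529 ≈ -1.0805
X = -130 (X = -123 - 7 = -130)
U = 31*sqrt(283) (U = sqrt(271963) = 31*sqrt(283) ≈ 521.50)
B = 39854/191 (B = -(-37180)/191 + 14 = -130*(-286/191) + 14 = 37180/191 + 14 = 39854/191 ≈ 208.66)
(U + B) + k = (31*sqrt(283) + 39854/191) - 295555/273529 = (39854/191 + 31*sqrt(283)) - 295555/273529 = 10844773761/52244039 + 31*sqrt(283)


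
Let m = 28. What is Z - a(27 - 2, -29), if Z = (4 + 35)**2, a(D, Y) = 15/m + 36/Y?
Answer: 1235625/812 ≈ 1521.7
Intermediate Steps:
a(D, Y) = 15/28 + 36/Y
Z = 1521 (Z = 39**2 = 1521)
Z - a(27 - 2, -29) = 1521 - (15/28 + 36/(-29)) = 1521 - (15/28 + 36*(-1/29)) = 1521 - (15/28 - 36/29) = 1521 - 1*(-573/812) = 1521 + 573/812 = 1235625/812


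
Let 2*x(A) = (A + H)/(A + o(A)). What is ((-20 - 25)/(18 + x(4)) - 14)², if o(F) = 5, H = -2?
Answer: 7219969/26569 ≈ 271.74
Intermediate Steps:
x(A) = (-2 + A)/(2*(5 + A)) (x(A) = ((A - 2)/(A + 5))/2 = ((-2 + A)/(5 + A))/2 = (-2 + A)/(2*(5 + A)))
((-20 - 25)/(18 + x(4)) - 14)² = ((-20 - 25)/(18 + (-2 + 4)/(2*(5 + 4))) - 14)² = (-45/(18 + (½)*2/9) - 14)² = (-45/(18 + (½)*(⅑)*2) - 14)² = (-45/(18 + ⅑) - 14)² = (-45/163/9 - 14)² = (-45*9/163 - 14)² = (-405/163 - 14)² = (-2687/163)² = 7219969/26569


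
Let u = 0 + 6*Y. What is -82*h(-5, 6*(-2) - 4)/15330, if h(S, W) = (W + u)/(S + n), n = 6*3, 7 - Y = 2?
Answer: -82/14235 ≈ -0.0057604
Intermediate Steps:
Y = 5 (Y = 7 - 1*2 = 7 - 2 = 5)
n = 18
u = 30 (u = 0 + 6*5 = 0 + 30 = 30)
h(S, W) = (30 + W)/(18 + S) (h(S, W) = (W + 30)/(S + 18) = (30 + W)/(18 + S))
-82*h(-5, 6*(-2) - 4)/15330 = -82*(30 + (6*(-2) - 4))/(18 - 5)/15330 = -82*(30 + (-12 - 4))/13*(1/15330) = -82*(30 - 16)/13*(1/15330) = -82*14/13*(1/15330) = -1148/13*1/15330 = -82/14235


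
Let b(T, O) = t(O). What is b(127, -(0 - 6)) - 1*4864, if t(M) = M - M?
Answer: -4864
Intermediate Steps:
t(M) = 0
b(T, O) = 0
b(127, -(0 - 6)) - 1*4864 = 0 - 1*4864 = 0 - 4864 = -4864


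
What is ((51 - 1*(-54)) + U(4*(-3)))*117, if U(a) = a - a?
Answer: 12285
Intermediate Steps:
U(a) = 0
((51 - 1*(-54)) + U(4*(-3)))*117 = ((51 - 1*(-54)) + 0)*117 = ((51 + 54) + 0)*117 = (105 + 0)*117 = 105*117 = 12285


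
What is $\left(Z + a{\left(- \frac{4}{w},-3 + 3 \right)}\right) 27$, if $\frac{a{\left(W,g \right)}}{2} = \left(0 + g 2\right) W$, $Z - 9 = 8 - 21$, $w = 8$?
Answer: $-108$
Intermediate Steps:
$Z = -4$ ($Z = 9 + \left(8 - 21\right) = 9 - 13 = -4$)
$a{\left(W,g \right)} = 4 W g$ ($a{\left(W,g \right)} = 2 \left(0 + g 2\right) W = 2 \left(0 + 2 g\right) W = 2 \cdot 2 g W = 2 \cdot 2 W g = 4 W g$)
$\left(Z + a{\left(- \frac{4}{w},-3 + 3 \right)}\right) 27 = \left(-4 + 4 \left(- \frac{4}{8}\right) \left(-3 + 3\right)\right) 27 = \left(-4 + 4 \left(\left(-4\right) \frac{1}{8}\right) 0\right) 27 = \left(-4 + 4 \left(- \frac{1}{2}\right) 0\right) 27 = \left(-4 + 0\right) 27 = \left(-4\right) 27 = -108$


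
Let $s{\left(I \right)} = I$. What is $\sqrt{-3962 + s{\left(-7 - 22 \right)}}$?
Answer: $i \sqrt{3991} \approx 63.174 i$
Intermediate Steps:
$\sqrt{-3962 + s{\left(-7 - 22 \right)}} = \sqrt{-3962 - 29} = \sqrt{-3991} = i \sqrt{3991}$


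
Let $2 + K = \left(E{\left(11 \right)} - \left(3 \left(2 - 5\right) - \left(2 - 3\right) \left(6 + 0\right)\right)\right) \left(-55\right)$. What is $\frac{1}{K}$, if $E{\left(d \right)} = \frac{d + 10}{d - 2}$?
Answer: $- \frac{3}{886} \approx -0.003386$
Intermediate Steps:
$E{\left(d \right)} = \frac{10 + d}{-2 + d}$
$K = - \frac{886}{3}$ ($K = -2 + \left(\frac{10 + 11}{-2 + 11} - \left(3 \left(2 - 5\right) - \left(2 - 3\right) \left(6 + 0\right)\right)\right) \left(-55\right) = -2 + \left(\frac{1}{9} \cdot 21 - -3\right) \left(-55\right) = -2 + \left(\frac{1}{9} \cdot 21 + \left(9 - 6\right)\right) \left(-55\right) = -2 + \left(\frac{7}{3} + 3\right) \left(-55\right) = -2 + \frac{16}{3} \left(-55\right) = -2 - \frac{880}{3} = - \frac{886}{3} \approx -295.33$)
$\frac{1}{K} = \frac{1}{- \frac{886}{3}} = - \frac{3}{886}$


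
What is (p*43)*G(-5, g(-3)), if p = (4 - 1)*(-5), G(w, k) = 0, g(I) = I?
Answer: 0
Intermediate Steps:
p = -15 (p = 3*(-5) = -15)
(p*43)*G(-5, g(-3)) = -15*43*0 = -645*0 = 0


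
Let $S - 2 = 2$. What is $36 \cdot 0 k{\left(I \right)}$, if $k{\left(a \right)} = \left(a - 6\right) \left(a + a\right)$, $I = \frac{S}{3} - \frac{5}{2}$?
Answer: $0$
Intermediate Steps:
$S = 4$ ($S = 2 + 2 = 4$)
$I = - \frac{7}{6}$ ($I = \frac{4}{3} - \frac{5}{2} = - \frac{7}{6} \approx -1.1667$)
$k{\left(a \right)} = 2 a \left(-6 + a\right)$ ($k{\left(a \right)} = \left(-6 + a\right) 2 a = 2 a \left(-6 + a\right)$)
$36 \cdot 0 k{\left(I \right)} = 36 \cdot 0 \cdot 2 \left(- \frac{7}{6}\right) \left(-6 - \frac{7}{6}\right) = 0 \cdot 2 \left(- \frac{7}{6}\right) \left(- \frac{43}{6}\right) = 0 \cdot \frac{301}{18} = 0$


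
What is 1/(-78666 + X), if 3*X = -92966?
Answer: -3/328964 ≈ -9.1195e-6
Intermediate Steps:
X = -92966/3 (X = (⅓)*(-92966) = -92966/3 ≈ -30989.)
1/(-78666 + X) = 1/(-78666 - 92966/3) = 1/(-328964/3) = -3/328964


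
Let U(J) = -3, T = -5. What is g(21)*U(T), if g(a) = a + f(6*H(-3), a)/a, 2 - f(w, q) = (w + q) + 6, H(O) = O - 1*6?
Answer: -470/7 ≈ -67.143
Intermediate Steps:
H(O) = -6 + O (H(O) = O - 6 = -6 + O)
f(w, q) = -4 - q - w (f(w, q) = 2 - ((w + q) + 6) = 2 - ((q + w) + 6) = 2 - (6 + q + w) = 2 + (-6 - q - w) = -4 - q - w)
g(a) = a + (50 - a)/a (g(a) = a + (-4 - a - 6*(-6 - 3))/a = a + (-4 - a - 6*(-9))/a = a + (-4 - a - 1*(-54))/a = a + (-4 - a + 54)/a = a + (50 - a)/a)
g(21)*U(T) = (-1 + 21 + 50/21)*(-3) = (470/21)*(-3) = -470/7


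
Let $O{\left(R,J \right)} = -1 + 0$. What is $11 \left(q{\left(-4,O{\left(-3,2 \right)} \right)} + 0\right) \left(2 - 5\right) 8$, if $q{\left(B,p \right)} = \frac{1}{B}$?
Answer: $66$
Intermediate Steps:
$O{\left(R,J \right)} = -1$
$11 \left(q{\left(-4,O{\left(-3,2 \right)} \right)} + 0\right) \left(2 - 5\right) 8 = 11 \left(\frac{1}{-4} + 0\right) \left(2 - 5\right) 8 = 11 \left(- \frac{1}{4} + 0\right) \left(-3\right) 8 = 11 \left(\left(- \frac{1}{4}\right) \left(-3\right)\right) 8 = 11 \cdot \frac{3}{4} \cdot 8 = \frac{33}{4} \cdot 8 = 66$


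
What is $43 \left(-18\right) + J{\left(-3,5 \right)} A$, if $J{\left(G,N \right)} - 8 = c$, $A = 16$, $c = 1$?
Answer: $-630$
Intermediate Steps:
$J{\left(G,N \right)} = 9$ ($J{\left(G,N \right)} = 8 + 1 = 9$)
$43 \left(-18\right) + J{\left(-3,5 \right)} A = 43 \left(-18\right) + 9 \cdot 16 = -774 + 144 = -630$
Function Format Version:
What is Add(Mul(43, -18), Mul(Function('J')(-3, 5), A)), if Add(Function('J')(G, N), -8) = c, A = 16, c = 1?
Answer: -630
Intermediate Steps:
Function('J')(G, N) = 9 (Function('J')(G, N) = Add(8, 1) = 9)
Add(Mul(43, -18), Mul(Function('J')(-3, 5), A)) = Add(Mul(43, -18), Mul(9, 16)) = Add(-774, 144) = -630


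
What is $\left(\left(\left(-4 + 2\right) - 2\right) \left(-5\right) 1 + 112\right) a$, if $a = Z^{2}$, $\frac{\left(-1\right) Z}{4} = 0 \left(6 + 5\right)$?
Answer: $0$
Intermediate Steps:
$Z = 0$ ($Z = - 4 \cdot 0 \left(6 + 5\right) = - 4 \cdot 0 \cdot 11 = \left(-4\right) 0 = 0$)
$a = 0$ ($a = 0^{2} = 0$)
$\left(\left(\left(-4 + 2\right) - 2\right) \left(-5\right) 1 + 112\right) a = \left(\left(\left(-4 + 2\right) - 2\right) \left(-5\right) 1 + 112\right) 0 = \left(\left(-2 - 2\right) \left(-5\right) 1 + 112\right) 0 = \left(\left(-4\right) \left(-5\right) 1 + 112\right) 0 = \left(20 \cdot 1 + 112\right) 0 = \left(20 + 112\right) 0 = 132 \cdot 0 = 0$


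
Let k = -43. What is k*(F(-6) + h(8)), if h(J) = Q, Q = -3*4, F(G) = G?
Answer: 774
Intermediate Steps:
Q = -12
h(J) = -12
k*(F(-6) + h(8)) = -43*(-6 - 12) = -43*(-18) = 774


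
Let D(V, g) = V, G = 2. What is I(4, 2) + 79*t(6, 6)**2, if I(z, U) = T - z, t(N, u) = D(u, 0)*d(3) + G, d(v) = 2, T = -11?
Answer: 15469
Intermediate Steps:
t(N, u) = 2 + 2*u (t(N, u) = u*2 + 2 = 2*u + 2 = 2 + 2*u)
I(z, U) = -11 - z
I(4, 2) + 79*t(6, 6)**2 = (-11 - 1*4) + 79*(2 + 2*6)**2 = (-11 - 4) + 79*(2 + 12)**2 = -15 + 79*14**2 = -15 + 79*196 = -15 + 15484 = 15469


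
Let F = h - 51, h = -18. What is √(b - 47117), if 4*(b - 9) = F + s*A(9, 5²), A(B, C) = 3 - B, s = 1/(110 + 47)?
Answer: I*√4646362091/314 ≈ 217.08*I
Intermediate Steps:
s = 1/157 ≈ 0.0063694
F = -69 (F = -18 - 51 = -69)
b = -5187/628 (b = 9 + (-69 + (3 - 1*9)/157)/4 = 9 + (-69 + (3 - 9)/157)/4 = 9 + (-69 + (1/157)*(-6))/4 = 9 + (-69 - 6/157)/4 = 9 + (¼)*(-10839/157) = 9 - 10839/628 = -5187/628 ≈ -8.2596)
√(b - 47117) = √(-5187/628 - 47117) = √(-29594663/628) = I*√4646362091/314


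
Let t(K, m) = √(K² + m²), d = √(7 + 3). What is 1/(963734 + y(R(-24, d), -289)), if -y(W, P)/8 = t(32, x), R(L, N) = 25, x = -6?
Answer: 481867/464391577458 + 4*√265/232195788729 ≈ 1.0379e-6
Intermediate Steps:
d = √10 ≈ 3.1623
y(W, P) = -16*√265 (y(W, P) = -8*√(32² + (-6)²) = -8*√(1024 + 36) = -16*√265)
1/(963734 + y(R(-24, d), -289)) = 1/(963734 - 16*√265)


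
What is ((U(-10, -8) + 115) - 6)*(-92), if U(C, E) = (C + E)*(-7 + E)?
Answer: -34868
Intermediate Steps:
U(C, E) = (-7 + E)*(C + E)
((U(-10, -8) + 115) - 6)*(-92) = ((((-8)² - 7*(-10) - 7*(-8) - 10*(-8)) + 115) - 6)*(-92) = (((64 + 70 + 56 + 80) + 115) - 6)*(-92) = ((270 + 115) - 6)*(-92) = (385 - 6)*(-92) = 379*(-92) = -34868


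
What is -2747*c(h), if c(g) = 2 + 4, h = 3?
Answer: -16482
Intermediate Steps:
c(g) = 6
-2747*c(h) = -2747*6 = -16482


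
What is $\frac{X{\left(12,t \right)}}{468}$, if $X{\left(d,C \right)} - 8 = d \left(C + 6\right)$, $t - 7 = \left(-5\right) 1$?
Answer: $\frac{2}{9} \approx 0.22222$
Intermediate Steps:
$t = 2$ ($t = 7 - 5 = 2$)
$X{\left(d,C \right)} = 8 + d \left(6 + C\right)$ ($X{\left(d,C \right)} = 8 + d \left(C + 6\right) = 8 + d \left(6 + C\right)$)
$\frac{X{\left(12,t \right)}}{468} = \frac{8 + 6 \cdot 12 + 2 \cdot 12}{468} = \left(8 + 72 + 24\right) \frac{1}{468} = 104 \cdot \frac{1}{468} = \frac{2}{9}$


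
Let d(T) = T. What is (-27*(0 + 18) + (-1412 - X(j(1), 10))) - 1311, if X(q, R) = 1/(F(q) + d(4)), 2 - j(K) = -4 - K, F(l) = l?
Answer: -35300/11 ≈ -3209.1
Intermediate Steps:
j(K) = 6 + K (j(K) = 2 - (-4 - K) = 2 + (4 + K) = 6 + K)
X(q, R) = 1/(4 + q) (X(q, R) = 1/(q + 4) = 1/(4 + q))
(-27*(0 + 18) + (-1412 - X(j(1), 10))) - 1311 = (-27*(0 + 18) + (-1412 - 1/(4 + (6 + 1)))) - 1311 = (-27*18 + (-1412 - 1/(4 + 7))) - 1311 = (-486 + (-1412 - 1/11)) - 1311 = (-486 - 15533/11) - 1311 = -20879/11 - 1311 = -35300/11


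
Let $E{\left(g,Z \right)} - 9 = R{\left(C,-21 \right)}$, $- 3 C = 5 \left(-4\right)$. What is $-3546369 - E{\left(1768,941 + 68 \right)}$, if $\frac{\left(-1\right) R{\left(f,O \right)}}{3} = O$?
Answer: $-3546441$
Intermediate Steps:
$C = \frac{20}{3}$ ($C = - \frac{5 \left(-4\right)}{3} = \left(- \frac{1}{3}\right) \left(-20\right) = \frac{20}{3} \approx 6.6667$)
$R{\left(f,O \right)} = - 3 O$
$E{\left(g,Z \right)} = 72$ ($E{\left(g,Z \right)} = 9 - -63 = 9 + 63 = 72$)
$-3546369 - E{\left(1768,941 + 68 \right)} = -3546369 - 72 = -3546441$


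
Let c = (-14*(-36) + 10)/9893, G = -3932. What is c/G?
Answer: -257/19449638 ≈ -1.3214e-5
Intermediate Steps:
c = 514/9893 (c = (504 + 10)*(1/9893) = 514*(1/9893) = 514/9893 ≈ 0.051956)
c/G = (514/9893)/(-3932) = (514/9893)*(-1/3932) = -257/19449638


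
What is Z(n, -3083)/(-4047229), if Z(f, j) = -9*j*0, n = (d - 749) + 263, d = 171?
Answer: 0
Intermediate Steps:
n = -315 (n = (171 - 749) + 263 = -578 + 263 = -315)
Z(f, j) = 0
Z(n, -3083)/(-4047229) = 0/(-4047229) = 0*(-1/4047229) = 0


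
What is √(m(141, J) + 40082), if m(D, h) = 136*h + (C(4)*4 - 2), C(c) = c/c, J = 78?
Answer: 2*√12673 ≈ 225.15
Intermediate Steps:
C(c) = 1
m(D, h) = 2 + 136*h (m(D, h) = 136*h + (1*4 - 2) = 136*h + (4 - 2) = 136*h + 2 = 2 + 136*h)
√(m(141, J) + 40082) = √((2 + 136*78) + 40082) = √((2 + 10608) + 40082) = √(10610 + 40082) = √50692 = 2*√12673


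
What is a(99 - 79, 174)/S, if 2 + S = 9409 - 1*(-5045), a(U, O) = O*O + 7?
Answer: 30283/14452 ≈ 2.0954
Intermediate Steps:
a(U, O) = 7 + O² (a(U, O) = O² + 7 = 7 + O²)
S = 14452 (S = -2 + (9409 - 1*(-5045)) = -2 + (9409 + 5045) = -2 + 14454 = 14452)
a(99 - 79, 174)/S = (7 + 174²)/14452 = (7 + 30276)*(1/14452) = 30283*(1/14452) = 30283/14452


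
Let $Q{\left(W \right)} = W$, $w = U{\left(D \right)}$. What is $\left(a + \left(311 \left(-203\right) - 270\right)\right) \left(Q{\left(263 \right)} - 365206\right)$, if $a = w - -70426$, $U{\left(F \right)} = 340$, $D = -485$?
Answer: $-2687075309$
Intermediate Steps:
$w = 340$
$a = 70766$ ($a = 340 - -70426 = 340 + 70426 = 70766$)
$\left(a + \left(311 \left(-203\right) - 270\right)\right) \left(Q{\left(263 \right)} - 365206\right) = \left(70766 + \left(311 \left(-203\right) - 270\right)\right) \left(263 - 365206\right) = \left(70766 - 63403\right) \left(-364943\right) = 7363 \left(-364943\right) = -2687075309$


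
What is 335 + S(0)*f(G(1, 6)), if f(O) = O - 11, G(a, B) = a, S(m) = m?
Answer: 335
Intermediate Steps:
f(O) = -11 + O
335 + S(0)*f(G(1, 6)) = 335 + 0*(-11 + 1) = 335 + 0*(-10) = 335 + 0 = 335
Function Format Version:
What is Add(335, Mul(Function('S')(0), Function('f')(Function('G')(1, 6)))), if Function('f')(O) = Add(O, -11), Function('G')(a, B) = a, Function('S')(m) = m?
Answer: 335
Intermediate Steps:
Function('f')(O) = Add(-11, O)
Add(335, Mul(Function('S')(0), Function('f')(Function('G')(1, 6)))) = Add(335, Mul(0, Add(-11, 1))) = Add(335, Mul(0, -10)) = Add(335, 0) = 335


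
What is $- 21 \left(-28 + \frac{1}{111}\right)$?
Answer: $\frac{21749}{37} \approx 587.81$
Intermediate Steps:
$- 21 \left(-28 + \frac{1}{111}\right) = \left(-21\right) \left(- \frac{3107}{111}\right) = \frac{21749}{37}$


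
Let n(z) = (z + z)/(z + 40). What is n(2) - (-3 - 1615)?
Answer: 33980/21 ≈ 1618.1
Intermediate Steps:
n(z) = 2*z/(40 + z) (n(z) = (2*z)/(40 + z) = 2*z/(40 + z))
n(2) - (-3 - 1615) = 2*2/(40 + 2) - (-3 - 1615) = 2*2/42 - 1*(-1618) = 2*2*(1/42) + 1618 = 2/21 + 1618 = 33980/21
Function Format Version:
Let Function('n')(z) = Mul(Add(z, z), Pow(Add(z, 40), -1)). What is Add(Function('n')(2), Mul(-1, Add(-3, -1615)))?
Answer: Rational(33980, 21) ≈ 1618.1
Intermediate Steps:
Function('n')(z) = Mul(2, z, Pow(Add(40, z), -1)) (Function('n')(z) = Mul(Mul(2, z), Pow(Add(40, z), -1)) = Mul(2, z, Pow(Add(40, z), -1)))
Add(Function('n')(2), Mul(-1, Add(-3, -1615))) = Add(Mul(2, 2, Pow(Add(40, 2), -1)), Mul(-1, Add(-3, -1615))) = Add(Mul(2, 2, Pow(42, -1)), Mul(-1, -1618)) = Add(Mul(2, 2, Rational(1, 42)), 1618) = Add(Rational(2, 21), 1618) = Rational(33980, 21)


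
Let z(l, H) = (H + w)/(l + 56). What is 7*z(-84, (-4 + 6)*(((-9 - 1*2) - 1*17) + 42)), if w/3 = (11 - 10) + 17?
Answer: -41/2 ≈ -20.500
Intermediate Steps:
w = 54 (w = 3*((11 - 10) + 17) = 3*(1 + 17) = 3*18 = 54)
z(l, H) = (54 + H)/(56 + l) (z(l, H) = (H + 54)/(l + 56) = (54 + H)/(56 + l))
7*z(-84, (-4 + 6)*(((-9 - 1*2) - 1*17) + 42)) = 7*((54 + (-4 + 6)*(((-9 - 1*2) - 1*17) + 42))/(56 - 84)) = 7*((54 + 2*(((-9 - 2) - 17) + 42))/(-28)) = 7*(-(54 + 2*((-11 - 17) + 42))/28) = 7*(-(54 + 2*(-28 + 42))/28) = 7*(-(54 + 2*14)/28) = 7*(-(54 + 28)/28) = 7*(-1/28*82) = 7*(-41/14) = -41/2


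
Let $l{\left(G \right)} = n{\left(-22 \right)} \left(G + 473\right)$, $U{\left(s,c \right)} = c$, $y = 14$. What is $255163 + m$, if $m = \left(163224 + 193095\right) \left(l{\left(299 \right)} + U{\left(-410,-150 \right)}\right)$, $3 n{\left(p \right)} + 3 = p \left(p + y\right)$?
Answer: $15809654101$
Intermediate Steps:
$n{\left(p \right)} = -1 + \frac{p \left(14 + p\right)}{3}$ ($n{\left(p \right)} = -1 + \frac{p \left(p + 14\right)}{3} = -1 + \frac{p \left(14 + p\right)}{3}$)
$l{\left(G \right)} = \frac{81829}{3} + \frac{173 G}{3}$ ($l{\left(G \right)} = \left(-1 + \frac{\left(-22\right)^{2}}{3} + \frac{14}{3} \left(-22\right)\right) \left(G + 473\right) = \left(-1 + \frac{1}{3} \cdot 484 - \frac{308}{3}\right) \left(473 + G\right) = \left(-1 + \frac{484}{3} - \frac{308}{3}\right) \left(473 + G\right) = \frac{173 \left(473 + G\right)}{3} = \frac{81829}{3} + \frac{173 G}{3}$)
$m = 15809398938$ ($m = \left(163224 + 193095\right) \left(\left(\frac{81829}{3} + \frac{173}{3} \cdot 299\right) - 150\right) = 356319 \left(\left(\frac{81829}{3} + \frac{51727}{3}\right) - 150\right) = 356319 \left(\frac{133556}{3} - 150\right) = 356319 \cdot \frac{133106}{3} = 15809398938$)
$255163 + m = 255163 + 15809398938 = 15809654101$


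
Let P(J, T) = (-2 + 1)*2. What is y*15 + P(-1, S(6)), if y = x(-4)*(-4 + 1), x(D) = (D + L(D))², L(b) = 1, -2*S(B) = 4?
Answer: -407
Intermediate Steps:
S(B) = -2 (S(B) = -½*4 = -2)
P(J, T) = -2 (P(J, T) = -1*2 = -2)
x(D) = (1 + D)² (x(D) = (D + 1)² = (1 + D)²)
y = -27 (y = (1 - 4)²*(-4 + 1) = (-3)²*(-3) = 9*(-3) = -27)
y*15 + P(-1, S(6)) = -27*15 - 2 = -405 - 2 = -407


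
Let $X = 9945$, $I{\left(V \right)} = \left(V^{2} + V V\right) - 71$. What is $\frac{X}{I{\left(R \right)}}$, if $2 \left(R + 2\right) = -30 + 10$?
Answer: $\frac{9945}{217} \approx 45.829$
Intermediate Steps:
$R = -12$ ($R = -2 + \frac{-30 + 10}{2} = -2 + \frac{1}{2} \left(-20\right) = -2 - 10 = -12$)
$I{\left(V \right)} = -71 + 2 V^{2}$ ($I{\left(V \right)} = \left(V^{2} + V^{2}\right) - 71 = 2 V^{2} - 71 = -71 + 2 V^{2}$)
$\frac{X}{I{\left(R \right)}} = \frac{9945}{-71 + 2 \left(-12\right)^{2}} = \frac{9945}{-71 + 2 \cdot 144} = \frac{9945}{-71 + 288} = \frac{9945}{217}$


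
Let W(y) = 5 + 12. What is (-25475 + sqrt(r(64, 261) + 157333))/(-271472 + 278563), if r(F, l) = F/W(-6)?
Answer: -25475/7091 + 5*sqrt(1818813)/120547 ≈ -3.5366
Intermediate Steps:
W(y) = 17
r(F, l) = F/17
(-25475 + sqrt(r(64, 261) + 157333))/(-271472 + 278563) = (-25475 + sqrt((1/17)*64 + 157333))/(-271472 + 278563) = (-25475 + sqrt(64/17 + 157333))/7091 = (-25475 + sqrt(2674725/17))*(1/7091) = (-25475 + 5*sqrt(1818813)/17)*(1/7091) = -25475/7091 + 5*sqrt(1818813)/120547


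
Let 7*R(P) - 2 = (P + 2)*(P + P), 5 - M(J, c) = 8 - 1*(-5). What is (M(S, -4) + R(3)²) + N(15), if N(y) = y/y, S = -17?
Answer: 681/49 ≈ 13.898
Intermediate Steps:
M(J, c) = -8 (M(J, c) = 5 - (8 - 1*(-5)) = 5 - (8 + 5) = 5 - 1*13 = 5 - 13 = -8)
N(y) = 1
R(P) = 2/7 + 2*P*(2 + P)/7 (R(P) = 2/7 + ((P + 2)*(P + P))/7 = 2/7 + ((2 + P)*(2*P))/7 = 2/7 + (2*P*(2 + P))/7 = 2/7 + 2*P*(2 + P)/7)
(M(S, -4) + R(3)²) + N(15) = (-8 + (2/7 + (2/7)*3² + (4/7)*3)²) + 1 = (-8 + (2/7 + (2/7)*9 + 12/7)²) + 1 = (-8 + (2/7 + 18/7 + 12/7)²) + 1 = (-8 + (32/7)²) + 1 = (-8 + 1024/49) + 1 = 632/49 + 1 = 681/49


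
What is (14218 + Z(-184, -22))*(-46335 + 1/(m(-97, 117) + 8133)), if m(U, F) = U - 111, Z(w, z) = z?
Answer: -5212840391304/7925 ≈ -6.5777e+8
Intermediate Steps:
m(U, F) = -111 + U
(14218 + Z(-184, -22))*(-46335 + 1/(m(-97, 117) + 8133)) = (14218 - 22)*(-46335 + 1/((-111 - 97) + 8133)) = 14196*(-46335 + 1/(-208 + 8133)) = 14196*(-46335 + 1/7925) = 14196*(-367204874/7925) = -5212840391304/7925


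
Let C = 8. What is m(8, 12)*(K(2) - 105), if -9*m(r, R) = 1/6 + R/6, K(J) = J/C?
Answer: 5447/216 ≈ 25.218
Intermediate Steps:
K(J) = J/8
m(r, R) = -1/54 - R/54 (m(r, R) = -(1/6 + R/6)/9 = -1/54 - R/54)
m(8, 12)*(K(2) - 105) = (-1/54 - 1/54*12)*((1/8)*2 - 105) = (-1/54 - 2/9)*(1/4 - 105) = -13/54*(-419/4) = 5447/216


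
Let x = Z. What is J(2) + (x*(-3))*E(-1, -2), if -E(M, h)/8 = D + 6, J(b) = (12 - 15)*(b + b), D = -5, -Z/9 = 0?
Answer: -12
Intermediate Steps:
Z = 0 (Z = -9*0 = 0)
x = 0
J(b) = -6*b
E(M, h) = -8 (E(M, h) = -8*(-5 + 6) = -8*1 = -8)
J(2) + (x*(-3))*E(-1, -2) = -6*2 + (0*(-3))*(-8) = -12 + 0*(-8) = -12 + 0 = -12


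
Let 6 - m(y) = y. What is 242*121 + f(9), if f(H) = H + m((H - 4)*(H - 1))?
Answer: 29257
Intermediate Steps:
m(y) = 6 - y
f(H) = 6 + H - (-1 + H)*(-4 + H) (f(H) = H + (6 - (H - 4)*(H - 1)) = H + (6 - (-4 + H)*(-1 + H)) = H + (6 - (-1 + H)*(-4 + H)) = 6 + H - (-1 + H)*(-4 + H))
242*121 + f(9) = 242*121 + (2 - 1*9² + 6*9) = 29282 + (2 - 1*81 + 54) = 29282 + (2 - 81 + 54) = 29282 - 25 = 29257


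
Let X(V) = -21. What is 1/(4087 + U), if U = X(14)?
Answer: 1/4066 ≈ 0.00024594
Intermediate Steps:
U = -21
1/(4087 + U) = 1/(4087 - 21) = 1/4066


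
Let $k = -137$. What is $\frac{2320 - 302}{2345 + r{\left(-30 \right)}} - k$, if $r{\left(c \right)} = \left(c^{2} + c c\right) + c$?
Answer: $\frac{565773}{4115} \approx 137.49$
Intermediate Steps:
$r{\left(c \right)} = c + 2 c^{2}$ ($r{\left(c \right)} = \left(c^{2} + c^{2}\right) + c = 2 c^{2} + c = c + 2 c^{2}$)
$\frac{2320 - 302}{2345 + r{\left(-30 \right)}} - k = \frac{2320 - 302}{2345 - 30 \left(1 + 2 \left(-30\right)\right)} - -137 = \frac{2018}{2345 - 30 \left(1 - 60\right)} + 137 = \frac{2018}{2345 - -1770} + 137 = \frac{2018}{2345 + 1770} + 137 = \frac{2018}{4115} + 137 = \frac{565773}{4115}$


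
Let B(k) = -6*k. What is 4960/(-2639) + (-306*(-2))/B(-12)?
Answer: 34943/5278 ≈ 6.6205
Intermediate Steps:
4960/(-2639) + (-306*(-2))/B(-12) = 4960/(-2639) + (-306*(-2))/((-6*(-12))) = 4960*(-1/2639) + 612/72 = -4960/2639 + 612*(1/72) = -4960/2639 + 17/2 = 34943/5278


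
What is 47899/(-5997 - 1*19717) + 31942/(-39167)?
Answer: -2697416721/1007140238 ≈ -2.6783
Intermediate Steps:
47899/(-5997 - 1*19717) + 31942/(-39167) = 47899/(-5997 - 19717) + 31942*(-1/39167) = 47899/(-25714) - 31942/39167 = 47899*(-1/25714) - 31942/39167 = -47899/25714 - 31942/39167 = -2697416721/1007140238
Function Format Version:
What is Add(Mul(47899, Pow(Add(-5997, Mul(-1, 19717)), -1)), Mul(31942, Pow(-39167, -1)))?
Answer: Rational(-2697416721, 1007140238) ≈ -2.6783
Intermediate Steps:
Add(Mul(47899, Pow(Add(-5997, Mul(-1, 19717)), -1)), Mul(31942, Pow(-39167, -1))) = Add(Mul(47899, Pow(Add(-5997, -19717), -1)), Mul(31942, Rational(-1, 39167))) = Add(Mul(47899, Pow(-25714, -1)), Rational(-31942, 39167)) = Add(Mul(47899, Rational(-1, 25714)), Rational(-31942, 39167)) = Add(Rational(-47899, 25714), Rational(-31942, 39167)) = Rational(-2697416721, 1007140238)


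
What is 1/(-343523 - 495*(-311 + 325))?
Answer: -1/350453 ≈ -2.8534e-6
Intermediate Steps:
1/(-343523 - 495*(-311 + 325)) = 1/(-343523 - 495*14) = 1/(-343523 - 6930) = 1/(-350453) = -1/350453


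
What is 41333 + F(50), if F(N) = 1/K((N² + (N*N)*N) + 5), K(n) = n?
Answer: 5270164166/127505 ≈ 41333.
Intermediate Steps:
F(N) = 1/(5 + N² + N³) (F(N) = 1/((N² + (N*N)*N) + 5) = 1/((N² + N²*N) + 5) = 1/((N² + N³) + 5) = 1/(5 + N² + N³))
41333 + F(50) = 41333 + 1/(5 + 50² + 50³) = 41333 + 1/(5 + 2500 + 125000) = 41333 + 1/127505 = 5270164166/127505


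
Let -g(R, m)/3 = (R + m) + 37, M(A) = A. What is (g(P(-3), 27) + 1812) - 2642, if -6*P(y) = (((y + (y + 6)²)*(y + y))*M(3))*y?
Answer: -860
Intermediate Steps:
P(y) = -y²*(y + (6 + y)²) (P(y) = -((y + (y + 6)²)*(y + y))*3*y/6 = -((y + (6 + y)²)*(2*y))*3*y/6 = -(2*y*(y + (6 + y)²))*3*y/6 = -6*y*(y + (6 + y)²)*y/6 = -y²*(y + (6 + y)²))
g(R, m) = -111 - 3*R - 3*m (g(R, m) = -3*((R + m) + 37) = -3*(37 + R + m) = -111 - 3*R - 3*m)
(g(P(-3), 27) + 1812) - 2642 = ((-111 - 3*(-3)²*(-1*(-3) - (6 - 3)²) - 3*27) + 1812) - 2642 = ((-111 - 27*(3 - 1*3²) - 81) + 1812) - 2642 = ((-111 - 27*(3 - 1*9) - 81) + 1812) - 2642 = ((-111 - 27*(3 - 9) - 81) + 1812) - 2642 = ((-111 - 27*(-6) - 81) + 1812) - 2642 = ((-111 - 3*(-54) - 81) + 1812) - 2642 = ((-111 + 162 - 81) + 1812) - 2642 = (-30 + 1812) - 2642 = 1782 - 2642 = -860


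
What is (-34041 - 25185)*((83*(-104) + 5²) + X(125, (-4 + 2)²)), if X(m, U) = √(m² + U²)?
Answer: 509758182 - 59226*√15641 ≈ 5.0235e+8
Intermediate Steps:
X(m, U) = √(U² + m²)
(-34041 - 25185)*((83*(-104) + 5²) + X(125, (-4 + 2)²)) = (-34041 - 25185)*((83*(-104) + 5²) + √(((-4 + 2)²)² + 125²)) = -59226*((-8632 + 25) + √(((-2)²)² + 15625)) = -59226*(-8607 + √(4² + 15625)) = -59226*(-8607 + √(16 + 15625)) = -59226*(-8607 + √15641) = 509758182 - 59226*√15641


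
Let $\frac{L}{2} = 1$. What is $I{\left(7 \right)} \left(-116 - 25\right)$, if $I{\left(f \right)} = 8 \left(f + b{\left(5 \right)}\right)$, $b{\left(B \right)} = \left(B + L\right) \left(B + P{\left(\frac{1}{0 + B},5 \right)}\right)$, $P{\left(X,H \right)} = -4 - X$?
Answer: $- \frac{71064}{5} \approx -14213.0$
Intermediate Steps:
$L = 2$ ($L = 2 \cdot 1 = 2$)
$b{\left(B \right)} = \left(2 + B\right) \left(-4 + B - \frac{1}{B}\right)$ ($b{\left(B \right)} = \left(B + 2\right) \left(B - \left(4 + \frac{1}{0 + B}\right)\right) = \left(2 + B\right) \left(B - \left(4 + \frac{1}{B}\right)\right) = \left(2 + B\right) \left(-4 + B - \frac{1}{B}\right)$)
$I{\left(f \right)} = \frac{224}{5} + 8 f$ ($I{\left(f \right)} = 8 \left(f - \left(19 - 25 + \frac{2}{5}\right)\right) = 8 \left(f - - \frac{28}{5}\right) = 8 \left(f + \frac{28}{5}\right) = 8 \left(\frac{28}{5} + f\right) = \frac{224}{5} + 8 f$)
$I{\left(7 \right)} \left(-116 - 25\right) = \left(\frac{224}{5} + 8 \cdot 7\right) \left(-116 - 25\right) = \left(\frac{224}{5} + 56\right) \left(-141\right) = \frac{504}{5} \left(-141\right) = - \frac{71064}{5}$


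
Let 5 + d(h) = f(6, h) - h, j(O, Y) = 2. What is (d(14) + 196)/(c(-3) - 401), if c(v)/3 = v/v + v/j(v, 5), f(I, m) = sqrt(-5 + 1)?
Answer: -354/805 - 4*I/805 ≈ -0.43975 - 0.0049689*I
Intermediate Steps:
f(I, m) = 2*I (f(I, m) = sqrt(-4) = 2*I)
c(v) = 3 + 3*v/2 (c(v) = 3*(v/v + v/2) = 3*(1 + v*(1/2)) = 3*(1 + v/2) = 3 + 3*v/2)
d(h) = -5 - h + 2*I (d(h) = -5 + (2*I - h) = -5 + (-h + 2*I) = -5 - h + 2*I)
(d(14) + 196)/(c(-3) - 401) = ((-5 - 1*14 + 2*I) + 196)/((3 + (3/2)*(-3)) - 401) = ((-5 - 14 + 2*I) + 196)/((3 - 9/2) - 401) = ((-19 + 2*I) + 196)/(-3/2 - 401) = (177 + 2*I)/(-805/2) = (177 + 2*I)*(-2/805) = -354/805 - 4*I/805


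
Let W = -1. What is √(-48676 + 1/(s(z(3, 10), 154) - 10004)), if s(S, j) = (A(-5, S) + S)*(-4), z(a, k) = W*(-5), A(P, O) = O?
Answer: I*√15155954095/558 ≈ 220.63*I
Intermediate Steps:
z(a, k) = 5 (z(a, k) = -1*(-5) = 5)
s(S, j) = -8*S (s(S, j) = (S + S)*(-4) = (2*S)*(-4) = -8*S)
√(-48676 + 1/(s(z(3, 10), 154) - 10004)) = √(-48676 + 1/(-8*5 - 10004)) = √(-48676 + 1/(-40 - 10004)) = √(-48676 + 1/(-10044)) = √(-48676 - 1/10044) = √(-488901745/10044) = I*√15155954095/558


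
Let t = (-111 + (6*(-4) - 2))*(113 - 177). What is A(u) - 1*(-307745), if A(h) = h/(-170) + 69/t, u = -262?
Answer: 229357348073/745280 ≈ 3.0775e+5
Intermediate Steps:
t = 8768 (t = (-111 + (-24 - 2))*(-64) = (-111 - 26)*(-64) = -137*(-64) = 8768)
A(h) = 69/8768 - h/170 (A(h) = h/(-170) + 69/8768 = h*(-1/170) + 69*(1/8768) = -h/170 + 69/8768 = 69/8768 - h/170)
A(u) - 1*(-307745) = (69/8768 - 1/170*(-262)) - 1*(-307745) = (69/8768 + 131/85) + 307745 = 1154473/745280 + 307745 = 229357348073/745280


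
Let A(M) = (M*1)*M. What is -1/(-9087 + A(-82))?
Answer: 1/2363 ≈ 0.00042319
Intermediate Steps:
A(M) = M² (A(M) = M*M = M²)
-1/(-9087 + A(-82)) = -1/(-9087 + (-82)²) = -1/(-9087 + 6724) = -1/(-2363) = -1*(-1/2363) = 1/2363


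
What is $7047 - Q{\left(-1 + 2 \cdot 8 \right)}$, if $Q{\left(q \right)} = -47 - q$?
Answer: $7109$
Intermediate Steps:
$7047 - Q{\left(-1 + 2 \cdot 8 \right)} = 7047 - \left(-47 - \left(-1 + 2 \cdot 8\right)\right) = 7047 - \left(-47 - \left(-1 + 16\right)\right) = 7047 - \left(-47 - 15\right) = 7047 - -62 = 7047 + 62 = 7109$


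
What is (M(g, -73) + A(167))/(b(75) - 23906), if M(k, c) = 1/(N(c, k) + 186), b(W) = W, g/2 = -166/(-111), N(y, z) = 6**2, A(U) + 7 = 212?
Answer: -45511/5290482 ≈ -0.0086024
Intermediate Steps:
A(U) = 205 (A(U) = -7 + 212 = 205)
N(y, z) = 36
g = 332/111 (g = 2*(-166/(-111)) = 2*(-166*(-1/111)) = 2*(166/111) = 332/111 ≈ 2.9910)
M(k, c) = 1/222 (M(k, c) = 1/(36 + 186) = 1/222)
(M(g, -73) + A(167))/(b(75) - 23906) = (1/222 + 205)/(75 - 23906) = (45511/222)/(-23831) = (45511/222)*(-1/23831) = -45511/5290482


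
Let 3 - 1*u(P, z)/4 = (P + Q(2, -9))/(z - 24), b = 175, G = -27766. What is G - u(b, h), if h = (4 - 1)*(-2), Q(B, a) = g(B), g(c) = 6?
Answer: -417032/15 ≈ -27802.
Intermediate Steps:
Q(B, a) = 6
h = -6 (h = 3*(-2) = -6)
u(P, z) = 12 - 4*(6 + P)/(-24 + z) (u(P, z) = 12 - 4*(P + 6)/(z - 24) = 12 - 4*(6 + P)/(-24 + z))
G - u(b, h) = -27766 - 4*(-78 - 1*175 + 3*(-6))/(-24 - 6) = -27766 - 4*(-78 - 175 - 18)/(-30) = -27766 - 4*(-1)*(-271)/30 = -27766 - 1*542/15 = -27766 - 542/15 = -417032/15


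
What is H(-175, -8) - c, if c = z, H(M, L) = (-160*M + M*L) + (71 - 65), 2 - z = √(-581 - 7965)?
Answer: 29404 + I*√8546 ≈ 29404.0 + 92.445*I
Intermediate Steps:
z = 2 - I*√8546 (z = 2 - √(-581 - 7965) = 2 - √(-8546) = 2 - I*√8546 ≈ 2.0 - 92.445*I)
H(M, L) = 6 - 160*M + L*M (H(M, L) = (-160*M + L*M) + 6 = 6 - 160*M + L*M)
c = 2 - I*√8546 ≈ 2.0 - 92.445*I
H(-175, -8) - c = (6 - 160*(-175) - 8*(-175)) - (2 - I*√8546) = (6 + 28000 + 1400) + (-2 + I*√8546) = 29406 + (-2 + I*√8546) = 29404 + I*√8546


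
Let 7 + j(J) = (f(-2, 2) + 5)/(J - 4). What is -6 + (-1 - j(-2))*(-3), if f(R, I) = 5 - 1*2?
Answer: -28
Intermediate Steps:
f(R, I) = 3 (f(R, I) = 5 - 2 = 3)
j(J) = -7 + 8/(-4 + J) (j(J) = -7 + (3 + 5)/(J - 4) = -7 + 8/(-4 + J))
-6 + (-1 - j(-2))*(-3) = -6 + (-1 - (36 - 7*(-2))/(-4 - 2))*(-3) = -6 + (-1 - (36 + 14)/(-6))*(-3) = -6 + (-1 - (-1)*50/6)*(-3) = -6 + (-1 - 1*(-25/3))*(-3) = -6 + (-1 + 25/3)*(-3) = -6 + (22/3)*(-3) = -6 - 22 = -28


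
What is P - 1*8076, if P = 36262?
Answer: 28186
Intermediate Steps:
P - 1*8076 = 36262 - 1*8076 = 36262 - 8076 = 28186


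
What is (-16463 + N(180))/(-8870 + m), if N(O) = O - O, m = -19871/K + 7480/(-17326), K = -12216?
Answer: 1742233325304/938560880327 ≈ 1.8563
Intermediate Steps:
m = 126454633/105827208 (m = -19871/(-12216) + 7480/(-17326) = -19871*(-1/12216) + 7480*(-1/17326) = 19871/12216 - 3740/8663 = 126454633/105827208 ≈ 1.1949)
N(O) = 0
(-16463 + N(180))/(-8870 + m) = (-16463 + 0)/(-8870 + 126454633/105827208) = -16463/(-938560880327/105827208) = -16463*(-105827208/938560880327) = 1742233325304/938560880327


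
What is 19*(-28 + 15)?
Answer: -247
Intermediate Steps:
19*(-28 + 15) = 19*(-13) = -247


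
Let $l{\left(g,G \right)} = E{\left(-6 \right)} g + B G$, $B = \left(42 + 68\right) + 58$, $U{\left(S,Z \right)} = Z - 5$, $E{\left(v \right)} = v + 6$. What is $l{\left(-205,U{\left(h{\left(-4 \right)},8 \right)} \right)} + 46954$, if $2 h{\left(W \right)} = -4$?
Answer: $47458$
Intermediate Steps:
$E{\left(v \right)} = 6 + v$
$h{\left(W \right)} = -2$ ($h{\left(W \right)} = \frac{1}{2} \left(-4\right) = -2$)
$U{\left(S,Z \right)} = -5 + Z$
$B = 168$ ($B = 110 + 58 = 168$)
$l{\left(g,G \right)} = 168 G$ ($l{\left(g,G \right)} = \left(6 - 6\right) g + 168 G = 0 g + 168 G = 0 + 168 G = 168 G$)
$l{\left(-205,U{\left(h{\left(-4 \right)},8 \right)} \right)} + 46954 = 168 \left(-5 + 8\right) + 46954 = 168 \cdot 3 + 46954 = 504 + 46954 = 47458$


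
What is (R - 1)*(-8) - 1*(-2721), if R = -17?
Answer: 2865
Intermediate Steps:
(R - 1)*(-8) - 1*(-2721) = (-17 - 1)*(-8) - 1*(-2721) = -18*(-8) + 2721 = 144 + 2721 = 2865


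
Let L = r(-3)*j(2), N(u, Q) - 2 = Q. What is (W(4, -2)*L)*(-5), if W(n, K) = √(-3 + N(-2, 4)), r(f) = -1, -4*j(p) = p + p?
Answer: -5*√3 ≈ -8.6602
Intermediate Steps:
j(p) = -p/2 (j(p) = -(p + p)/4 = -p/2)
N(u, Q) = 2 + Q
W(n, K) = √3 (W(n, K) = √(-3 + (2 + 4)) = √(-3 + 6) = √3)
L = 1 (L = -(-1)*2/2 = -1*(-1) = 1)
(W(4, -2)*L)*(-5) = (√3*1)*(-5) = √3*(-5) = -5*√3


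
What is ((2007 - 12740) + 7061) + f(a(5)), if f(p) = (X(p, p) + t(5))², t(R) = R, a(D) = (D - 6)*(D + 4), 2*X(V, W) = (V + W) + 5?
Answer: -14679/4 ≈ -3669.8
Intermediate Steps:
X(V, W) = 5/2 + V/2 + W/2 (X(V, W) = ((V + W) + 5)/2 = (5 + V + W)/2 = 5/2 + V/2 + W/2)
a(D) = (-6 + D)*(4 + D)
f(p) = (15/2 + p)² (f(p) = ((5/2 + p/2 + p/2) + 5)² = ((5/2 + p) + 5)² = (15/2 + p)²)
((2007 - 12740) + 7061) + f(a(5)) = ((2007 - 12740) + 7061) + (15 + 2*(-24 + 5² - 2*5))²/4 = (-10733 + 7061) + (15 + 2*(-24 + 25 - 10))²/4 = -3672 + (15 + 2*(-9))²/4 = -3672 + (15 - 18)²/4 = -3672 + (¼)*(-3)² = -3672 + (¼)*9 = -3672 + 9/4 = -14679/4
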